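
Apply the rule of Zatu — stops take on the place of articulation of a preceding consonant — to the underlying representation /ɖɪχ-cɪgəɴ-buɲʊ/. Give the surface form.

The rule targets /c/ (voiceless palatal stop), which sits after the trigger /χ/ (uvular).
A voiceless uvular stop is [q], so the surface segment is [q].
The same rule applies at the second boundary: /b/ → [ɢ] next to /ɴ/.

[ɖɪχqɪgəɴɢuɲʊ]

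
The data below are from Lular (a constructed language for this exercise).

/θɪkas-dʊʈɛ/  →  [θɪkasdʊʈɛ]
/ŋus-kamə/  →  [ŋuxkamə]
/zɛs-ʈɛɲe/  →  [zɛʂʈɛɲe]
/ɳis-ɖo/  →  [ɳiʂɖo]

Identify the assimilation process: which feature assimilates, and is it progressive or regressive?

regressive place assimilation

The segment that alternates is /s/, which surfaces as [x] when adjacent to /k/.
The change alveolar → velar matches the place of the following /k/, identifying this as place assimilation.
Manner and voice are unchanged, so the assimilation is partial, not total.
Checking the remaining alternations: /s/ → [ʂ] before /ʈ/ (alveolar → retroflex, matching retroflex); /s/ → [ʂ] before /ɖ/ (alveolar → retroflex, matching retroflex) — only place changes, and always toward the following segment.
Nothing changes in [θɪkasdʊʈɛ]: there the adjacent consonants already agree in place (/s/ and /d/ are both alveolar), so this form is consistent with the same rule.
Since the segment that changes precedes the conditioning segment, the assimilation is regressive.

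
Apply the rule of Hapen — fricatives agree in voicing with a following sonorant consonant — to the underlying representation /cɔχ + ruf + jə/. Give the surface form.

/χ/ is a voiceless uvular fricative. The following trigger /r/ is voiced, so /χ/ must become voiced as well.
The voiced uvular fricative is [ʁ], so /χ/ → [ʁ].
The same rule applies at the second boundary: /f/ → [v] next to /j/.

[cɔʁruvjə]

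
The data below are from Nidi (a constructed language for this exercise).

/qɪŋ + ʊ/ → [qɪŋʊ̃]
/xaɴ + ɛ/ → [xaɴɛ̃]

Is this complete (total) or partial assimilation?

partial assimilation

The vowel /ʊ/ surfaces as nasalised [ʊ̃] next to the preceding nasal /ŋ/ — it has acquired the [+nasal] feature of its neighbour.
Likewise in the remaining data: /ɛ/ → [ɛ̃] after /ɴ/ — each time a vowel is nasalised next to a preceding nasal.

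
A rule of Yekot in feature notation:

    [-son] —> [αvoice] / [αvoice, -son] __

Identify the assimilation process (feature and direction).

progressive voicing assimilation

The shared variable α links the value of [voice] on the target to the same value on the neighbouring segment, so voicing is the feature that assimilates.
Since the environment is written before the underscore, the trigger precedes the target; the direction is progressive.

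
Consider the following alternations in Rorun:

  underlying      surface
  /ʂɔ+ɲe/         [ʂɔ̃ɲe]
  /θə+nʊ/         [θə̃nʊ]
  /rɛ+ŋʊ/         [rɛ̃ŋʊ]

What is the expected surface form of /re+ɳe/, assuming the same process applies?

The data show regressive nasality assimilation (vowel nasalisation): /ɔ/ → [ɔ̃] before /ɲ/; /ə/ → [ə̃] before /n/; /ɛ/ → [ɛ̃] before /ŋ/ — a vowel is nasalised by an immediately following nasal consonant.
The vowel /e/ is adjacent to the following nasal /ɳ/, so it acquires [+nasal] and surfaces as [ẽ].

[rẽɳe]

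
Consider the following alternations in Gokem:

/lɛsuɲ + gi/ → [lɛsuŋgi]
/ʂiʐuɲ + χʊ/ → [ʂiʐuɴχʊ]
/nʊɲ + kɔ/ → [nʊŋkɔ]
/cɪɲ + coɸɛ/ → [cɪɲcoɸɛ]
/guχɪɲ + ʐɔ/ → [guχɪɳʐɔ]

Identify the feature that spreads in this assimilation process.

place

The segment that alternates is /ɲ/, which surfaces as [ŋ] when adjacent to /g/.
The change palatal → velar matches the place of the following /g/, identifying this as place assimilation.
Checking the remaining alternations: /ɲ/ → [ɴ] before /χ/ (palatal → uvular, matching uvular); /ɲ/ → [ŋ] before /k/ (palatal → velar, matching velar); /ɲ/ → [ɳ] before /ʐ/ (palatal → retroflex, matching retroflex) — only place changes, and always toward the following segment.
No alternation appears in [cɪɲcoɸɛ]: there the adjacent consonants already agree in place (/ɲ/ and /c/ are both palatal), so this form is consistent with the same rule.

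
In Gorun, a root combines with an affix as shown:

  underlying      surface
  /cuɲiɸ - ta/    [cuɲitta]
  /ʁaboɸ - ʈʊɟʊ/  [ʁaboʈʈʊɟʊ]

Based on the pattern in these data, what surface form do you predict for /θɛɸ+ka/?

[θɛkka]

The data show regressive total assimilation (/ɸ/ → [t] before /t/; /ɸ/ → [ʈ] before /ʈ/): in every case the target segment becomes identical to its following neighbour, copying more than a single feature.
/ɸ/ is the segment targeted by the rule; it sits immediately before /k/, so it assimilates completely and surfaces as [k].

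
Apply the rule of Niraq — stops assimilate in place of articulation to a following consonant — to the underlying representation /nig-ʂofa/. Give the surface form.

[niɖʂofa]

/g/ is a voiced velar stop. The following trigger /ʂ/ is retroflex, so /g/ must become retroflex as well.
The voiced retroflex stop is [ɖ], so /g/ → [ɖ].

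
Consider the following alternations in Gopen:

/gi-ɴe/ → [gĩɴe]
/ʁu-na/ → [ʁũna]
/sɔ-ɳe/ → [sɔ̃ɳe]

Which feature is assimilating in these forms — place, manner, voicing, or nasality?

nasality

The vowel /i/ surfaces as nasalised [ĩ] next to the following nasal /ɴ/ — it has acquired the [+nasal] feature of its neighbour.
The other forms show the same pattern: /u/ → [ũ] before /n/; /ɔ/ → [ɔ̃] before /ɳ/ — each time a vowel is nasalised next to a following nasal.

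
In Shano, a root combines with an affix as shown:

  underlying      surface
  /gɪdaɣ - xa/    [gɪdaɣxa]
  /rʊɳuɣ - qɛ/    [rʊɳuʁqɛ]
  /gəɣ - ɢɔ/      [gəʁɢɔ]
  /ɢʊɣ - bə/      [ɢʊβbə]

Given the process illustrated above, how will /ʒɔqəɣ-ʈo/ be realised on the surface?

The data show regressive place assimilation: /ɣ/ → [ʁ] before /q/; /ɣ/ → [ʁ] before /ɢ/; /ɣ/ → [β] before /b/. In each pair only place changes, matching the following consonant, while manner and voice stay constant.
No alternation appears in [gɪdaɣxa]: there the adjacent consonants already agree in place (/ɣ/ and /x/ are both velar), so this form is consistent with the same rule.
The rule targets /ɣ/ (voiced velar fricative), which sits before the trigger /ʈ/ (retroflex).
A voiced retroflex fricative is [ʐ], so the surface segment is [ʐ].

[ʒɔqəʐʈo]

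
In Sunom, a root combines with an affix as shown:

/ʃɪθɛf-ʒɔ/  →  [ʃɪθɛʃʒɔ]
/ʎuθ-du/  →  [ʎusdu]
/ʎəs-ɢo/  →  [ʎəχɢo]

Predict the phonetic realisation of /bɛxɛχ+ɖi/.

The data show regressive place assimilation: /f/ → [ʃ] before /ʒ/; /θ/ → [s] before /d/; /s/ → [χ] before /ɢ/. In each pair only place changes, matching the following consonant, while manner and voice stay constant.
The rule targets /χ/ (voiceless uvular fricative), which sits before the trigger /ɖ/ (retroflex).
A voiceless retroflex fricative is [ʂ], so the surface segment is [ʂ].

[bɛxɛʂɖi]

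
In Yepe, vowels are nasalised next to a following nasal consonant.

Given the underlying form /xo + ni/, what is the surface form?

[xõni]

/o/ sits next to the nasal /n/ and is therefore nasalised to [õ].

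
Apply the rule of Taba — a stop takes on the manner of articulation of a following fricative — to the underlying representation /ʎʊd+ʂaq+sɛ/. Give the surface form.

[ʎʊzʂaχsɛ]

/d/ is a voiced alveolar stop. The following trigger /ʂ/ is a fricative, so /d/ must become a fricative as well.
A voiced alveolar fricative is [z], so the surface segment is [z].
The same rule applies at the second boundary: /q/ → [χ] next to /s/.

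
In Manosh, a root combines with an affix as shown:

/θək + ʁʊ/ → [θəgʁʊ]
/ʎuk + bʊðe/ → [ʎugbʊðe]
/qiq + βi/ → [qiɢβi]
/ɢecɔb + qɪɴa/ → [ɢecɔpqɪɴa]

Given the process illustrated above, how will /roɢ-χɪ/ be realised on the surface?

The data show regressive voicing assimilation: /k/ → [g] before /ʁ/; /k/ → [g] before /b/; /q/ → [ɢ] before /β/; /b/ → [p] before /q/. In each pair only voicing changes, matching the following consonant, while place and manner stay constant.
The rule targets /ɢ/ (voiced uvular stop), which sits before the trigger /χ/ (voiceless).
Changing only its voicing to voiceless gives [q] — the voiceless uvular stop.

[roqχɪ]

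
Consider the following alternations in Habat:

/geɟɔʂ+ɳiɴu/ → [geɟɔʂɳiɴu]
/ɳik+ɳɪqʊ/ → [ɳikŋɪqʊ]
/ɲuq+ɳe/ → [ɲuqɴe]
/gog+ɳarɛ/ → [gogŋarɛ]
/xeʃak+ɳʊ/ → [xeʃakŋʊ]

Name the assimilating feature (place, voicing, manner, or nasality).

place

Comparing underlying and surface forms, /ɳ/ → [ŋ] is the alternation; the neighbouring /k/ is constant.
/ɳ/ is retroflex while /k/ is velar; the output [ŋ] is velar, matching the trigger — so the feature that spreads is place.
The same holds elsewhere in the data: /ɳ/ → [ɴ] after /q/ (retroflex → uvular, matching uvular); /ɳ/ → [ŋ] after /g/ (retroflex → velar, matching velar) — only place changes, and always toward the preceding segment.
No alternation appears in [geɟɔʂɳiɴu]: there the adjacent consonants already agree in place (/ɳ/ and /ʂ/ are both retroflex), so this form is consistent with the same rule.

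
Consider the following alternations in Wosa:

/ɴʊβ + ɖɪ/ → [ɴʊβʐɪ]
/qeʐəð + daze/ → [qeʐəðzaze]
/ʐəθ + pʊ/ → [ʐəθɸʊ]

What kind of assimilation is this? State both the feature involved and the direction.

progressive manner assimilation

Underlying /ɖ/ is realised as [ʐ] next to /β/; /β/ itself does not change.
/ɖ/ is a stop while /β/ is a fricative; the output [ʐ] is a fricative, matching the trigger — so the feature that spreads is manner.
Place and voice are unchanged, so the assimilation is partial, not total.
Checking the remaining alternations: /d/ → [z] after /ð/ (stop → fricative, matching a fricative); /p/ → [ɸ] after /θ/ (stop → fricative, matching a fricative) — only manner changes, and always toward the preceding segment.
Since the segment that changes follows the conditioning segment, the assimilation is progressive.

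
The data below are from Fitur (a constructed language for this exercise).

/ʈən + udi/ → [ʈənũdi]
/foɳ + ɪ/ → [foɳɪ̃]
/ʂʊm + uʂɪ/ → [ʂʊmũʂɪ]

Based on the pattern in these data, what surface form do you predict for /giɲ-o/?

The data show progressive nasality assimilation (vowel nasalisation): /u/ → [ũ] after /n/; /ɪ/ → [ɪ̃] after /ɳ/; /u/ → [ũ] after /m/ — a vowel is nasalised by an immediately preceding nasal consonant.
/o/ sits next to the nasal /ɲ/ and is therefore nasalised to [õ].

[giɲõ]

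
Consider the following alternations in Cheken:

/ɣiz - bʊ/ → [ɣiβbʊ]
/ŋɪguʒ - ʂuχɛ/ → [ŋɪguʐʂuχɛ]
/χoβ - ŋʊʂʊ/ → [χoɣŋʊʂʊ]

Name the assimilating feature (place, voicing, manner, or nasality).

Underlying /z/ is realised as [β] next to /b/; /b/ itself does not change.
/z/ is alveolar while /b/ is bilabial; the output [β] is bilabial, matching the trigger — so the feature that spreads is place.
Checking the remaining alternations: /ʒ/ → [ʐ] before /ʂ/ (postalveolar → retroflex, matching retroflex); /β/ → [ɣ] before /ŋ/ (bilabial → velar, matching velar) — only place changes, and always toward the following segment.

place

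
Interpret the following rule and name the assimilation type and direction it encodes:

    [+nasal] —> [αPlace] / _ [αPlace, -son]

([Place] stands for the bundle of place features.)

regressive place assimilation

The shared variable α links the value of the place features (abbreviated [Place]) on the target to the same value on the neighbouring segment, so place is the feature that assimilates.
Since the environment is written after the underscore, the trigger follows the target; the direction is regressive.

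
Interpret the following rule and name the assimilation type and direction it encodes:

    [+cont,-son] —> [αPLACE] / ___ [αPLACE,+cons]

regressive place assimilation

The rule copies the place features (abbreviated [PLACE]) from the environment onto the target, so the assimilating feature is place.
Since the environment is written after the underscore, the trigger follows the target; the direction is regressive.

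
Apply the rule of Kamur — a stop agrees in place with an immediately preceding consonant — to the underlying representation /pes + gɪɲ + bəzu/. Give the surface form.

[pesdɪɲɟəzu]

/g/ is a voiced velar stop. The preceding trigger /s/ is alveolar, so /g/ must become alveolar as well.
Changing only its place to alveolar gives [d] — the voiced alveolar stop.
At the second juncture, /b/ likewise becomes [ɟ] adjacent to /ɲ/.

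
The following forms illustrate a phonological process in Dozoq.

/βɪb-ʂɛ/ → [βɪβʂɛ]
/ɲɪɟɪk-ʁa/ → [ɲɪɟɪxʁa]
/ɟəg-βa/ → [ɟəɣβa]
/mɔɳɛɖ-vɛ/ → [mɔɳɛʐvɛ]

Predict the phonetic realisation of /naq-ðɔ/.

[naχðɔ]

The data show regressive manner assimilation: /b/ → [β] before /ʂ/; /k/ → [x] before /ʁ/; /g/ → [ɣ] before /β/; /ɖ/ → [ʐ] before /v/. In each pair only manner changes, matching the following consonant, while place and voice stay constant.
The rule targets /q/ (voiceless uvular stop), which sits before the trigger /ð/ (fricative).
A voiceless uvular fricative is [χ], so the surface segment is [χ].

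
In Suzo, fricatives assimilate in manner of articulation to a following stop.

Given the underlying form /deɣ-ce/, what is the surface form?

[degce]

/ɣ/ is a voiced velar fricative. The following trigger /c/ is a stop, so /ɣ/ must become a stop as well.
A voiced velar stop is [g], so the surface segment is [g].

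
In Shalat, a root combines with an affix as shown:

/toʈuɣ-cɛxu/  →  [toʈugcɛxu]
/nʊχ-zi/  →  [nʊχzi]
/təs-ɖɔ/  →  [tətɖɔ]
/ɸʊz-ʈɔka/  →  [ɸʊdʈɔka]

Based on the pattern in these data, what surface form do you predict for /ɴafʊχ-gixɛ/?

[ɴafʊqgixɛ]

The data show regressive manner assimilation: /ɣ/ → [g] before /c/; /s/ → [t] before /ɖ/; /z/ → [d] before /ʈ/. In each pair only manner changes, matching the following consonant, while place and voice stay constant.
No alternation appears in [nʊχzi]: there the adjacent consonants already agree in manner (/χ/ and /z/ are both fricatives), so this form is consistent with the same rule.
The rule targets /χ/ (voiceless uvular fricative), which sits before the trigger /g/ (stop).
Changing only its manner to stop gives [q] — the voiceless uvular stop.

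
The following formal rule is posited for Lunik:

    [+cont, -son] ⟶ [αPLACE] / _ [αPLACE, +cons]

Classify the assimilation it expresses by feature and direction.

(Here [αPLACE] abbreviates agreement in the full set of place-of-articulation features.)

The shared variable α links the value of the place features (abbreviated [PLACE]) on the target to the same value on the neighbouring segment, so place is the feature that assimilates.
The conditioning segment sits to the right of the focus bar, meaning the trigger follows the segment that changes — regressive assimilation.

regressive place assimilation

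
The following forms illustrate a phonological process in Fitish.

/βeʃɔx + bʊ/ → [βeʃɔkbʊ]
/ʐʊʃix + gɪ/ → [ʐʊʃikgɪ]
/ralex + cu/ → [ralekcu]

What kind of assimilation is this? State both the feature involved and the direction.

regressive manner assimilation

The segment that alternates is /x/, which surfaces as [k] when adjacent to /b/.
/x/ is a fricative while /b/ is a stop; the output [k] is a stop, matching the trigger — so the feature that spreads is manner.
Place and voice are unchanged, so the assimilation is partial, not total.
The other alternating forms pattern the same way: /x/ → [k] before /g/ (fricative → stop, matching a stop); /x/ → [k] before /c/ (fricative → stop, matching a stop) — only manner changes, and always toward the following segment.
The trigger is the following segment, so the direction is regressive (anticipatory).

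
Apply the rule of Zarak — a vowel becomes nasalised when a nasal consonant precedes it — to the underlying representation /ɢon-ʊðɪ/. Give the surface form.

/ʊ/ sits next to the nasal /n/ and is therefore nasalised to [ʊ̃].

[ɢonʊ̃ðɪ]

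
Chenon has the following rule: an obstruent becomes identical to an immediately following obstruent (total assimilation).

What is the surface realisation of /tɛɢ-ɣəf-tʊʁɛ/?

[tɛɣɣəttʊʁɛ]

/ɢ/ is the segment targeted by the rule; it sits immediately before /ɣ/, so it assimilates completely and surfaces as [ɣ].
At the second juncture, /f/ likewise becomes [t] adjacent to /t/.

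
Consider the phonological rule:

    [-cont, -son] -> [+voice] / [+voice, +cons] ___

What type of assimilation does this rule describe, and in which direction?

The structural change is [+voice], and the conditioning segment [+voice, +cons] (a voiced consonant) is itself voiced, so the target comes to share the voicing of its neighbour — voicing assimilation.
The conditioning segment sits to the left of the focus bar, meaning the trigger precedes the segment that changes — progressive assimilation.

progressive voicing assimilation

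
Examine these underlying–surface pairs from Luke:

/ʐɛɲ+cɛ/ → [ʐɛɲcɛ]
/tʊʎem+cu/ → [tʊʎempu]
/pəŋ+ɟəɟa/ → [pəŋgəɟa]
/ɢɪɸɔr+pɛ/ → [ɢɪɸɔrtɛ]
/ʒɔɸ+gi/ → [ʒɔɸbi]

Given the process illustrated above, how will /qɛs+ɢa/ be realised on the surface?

The data show progressive place assimilation: /c/ → [p] after /m/; /ɟ/ → [g] after /ŋ/; /p/ → [t] after /r/; /g/ → [b] after /ɸ/. In each pair only place changes, matching the preceding consonant, while manner and voice stay constant.
Nothing changes in [ʐɛɲcɛ]: there the adjacent consonants already agree in place (/c/ and /ɲ/ are both palatal), so this form is consistent with the same rule.
The rule targets /ɢ/ (voiced uvular stop), which sits after the trigger /s/ (alveolar).
A voiced alveolar stop is [d], so the surface segment is [d].

[qɛsda]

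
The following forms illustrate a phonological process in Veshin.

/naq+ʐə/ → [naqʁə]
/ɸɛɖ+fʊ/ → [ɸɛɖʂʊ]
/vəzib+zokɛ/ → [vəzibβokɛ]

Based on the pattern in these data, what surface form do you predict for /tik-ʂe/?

The data show progressive place assimilation: /ʐ/ → [ʁ] after /q/; /f/ → [ʂ] after /ɖ/; /z/ → [β] after /b/. In each pair only place changes, matching the preceding consonant, while manner and voice stay constant.
The rule targets /ʂ/ (voiceless retroflex fricative), which sits after the trigger /k/ (velar).
The voiceless velar fricative is [x], so /ʂ/ → [x].

[tikxe]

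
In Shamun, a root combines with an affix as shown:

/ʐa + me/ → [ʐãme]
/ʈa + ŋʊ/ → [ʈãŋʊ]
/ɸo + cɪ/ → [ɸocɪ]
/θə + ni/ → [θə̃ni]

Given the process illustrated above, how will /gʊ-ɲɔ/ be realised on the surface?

[gʊ̃ɲɔ]

The data show regressive nasality assimilation (vowel nasalisation): /a/ → [ã] before /m/; /a/ → [ã] before /ŋ/; /ə/ → [ə̃] before /n/ — a vowel is nasalised by an immediately following nasal consonant.
No change occurs in [ɸocɪ] because the vowel at the boundary is adjacent to an oral consonant, not a nasal (/o/ next to /c/).
/ʊ/ sits next to the nasal /ɲ/ and is therefore nasalised to [ʊ̃].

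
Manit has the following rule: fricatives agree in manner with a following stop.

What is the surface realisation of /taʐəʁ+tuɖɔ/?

/ʁ/ is a voiced uvular fricative. The following trigger /t/ is a stop, so /ʁ/ must become a stop as well.
The voiced uvular stop is [ɢ], so /ʁ/ → [ɢ].

[taʐəɢtuɖɔ]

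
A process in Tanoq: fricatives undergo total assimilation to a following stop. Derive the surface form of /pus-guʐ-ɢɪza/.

[pugguɢɢɪza]

/s/ is the segment targeted by the rule; it sits immediately before /g/, so it assimilates completely and surfaces as [g].
At the second juncture, /ʐ/ likewise becomes [ɢ] adjacent to /ɢ/.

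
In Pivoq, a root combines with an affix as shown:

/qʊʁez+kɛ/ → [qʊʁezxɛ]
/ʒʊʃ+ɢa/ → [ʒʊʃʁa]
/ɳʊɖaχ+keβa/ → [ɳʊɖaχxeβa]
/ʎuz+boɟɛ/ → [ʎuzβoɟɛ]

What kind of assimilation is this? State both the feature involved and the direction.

progressive manner assimilation

The segment that alternates is /k/, which surfaces as [x] when adjacent to /z/.
/k/ is a stop while /z/ is a fricative; the output [x] is a fricative, matching the trigger — so the feature that spreads is manner.
Place and voice are unchanged, so the assimilation is partial, not total.
The same holds elsewhere in the data: /ɢ/ → [ʁ] after /ʃ/ (stop → fricative, matching a fricative); /k/ → [x] after /χ/ (stop → fricative, matching a fricative); /b/ → [β] after /z/ (stop → fricative, matching a fricative) — only manner changes, and always toward the preceding segment.
Since the segment that changes follows the conditioning segment, the assimilation is progressive.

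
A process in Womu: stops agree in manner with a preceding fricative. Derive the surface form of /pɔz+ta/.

/t/ is a voiceless alveolar stop. The preceding trigger /z/ is a fricative, so /t/ must become a fricative as well.
Changing only its manner to fricative gives [s] — the voiceless alveolar fricative.

[pɔzsa]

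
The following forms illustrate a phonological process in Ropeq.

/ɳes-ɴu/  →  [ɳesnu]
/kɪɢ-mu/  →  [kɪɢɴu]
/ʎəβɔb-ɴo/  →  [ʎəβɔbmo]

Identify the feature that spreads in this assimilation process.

place

Underlying /ɴ/ is realised as [n] next to /s/; /s/ itself does not change.
The change uvular → alveolar matches the place of the preceding /s/, identifying this as place assimilation.
Checking the remaining alternations: /m/ → [ɴ] after /ɢ/ (bilabial → uvular, matching uvular); /ɴ/ → [m] after /b/ (uvular → bilabial, matching bilabial) — only place changes, and always toward the preceding segment.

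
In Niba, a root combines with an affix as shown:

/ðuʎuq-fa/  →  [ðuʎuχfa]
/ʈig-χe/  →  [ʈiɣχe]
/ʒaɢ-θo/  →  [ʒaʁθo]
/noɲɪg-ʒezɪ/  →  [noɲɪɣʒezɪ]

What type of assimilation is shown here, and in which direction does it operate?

Comparing underlying and surface forms, /q/ → [χ] is the alternation; the neighbouring /f/ is constant.
/q/ is a stop while /f/ is a fricative; the output [χ] is a fricative, matching the trigger — so the feature that spreads is manner.
Place and voice are unchanged, so the assimilation is partial, not total.
The same holds elsewhere in the data: /g/ → [ɣ] before /χ/ (stop → fricative, matching a fricative); /ɢ/ → [ʁ] before /θ/ (stop → fricative, matching a fricative); /g/ → [ɣ] before /ʒ/ (stop → fricative, matching a fricative) — only manner changes, and always toward the following segment.
Since the segment that changes precedes the conditioning segment, the assimilation is regressive.

regressive manner assimilation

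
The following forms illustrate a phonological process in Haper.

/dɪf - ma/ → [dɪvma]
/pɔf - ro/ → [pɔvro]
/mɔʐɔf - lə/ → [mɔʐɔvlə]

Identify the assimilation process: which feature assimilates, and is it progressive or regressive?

regressive voicing assimilation

The segment that alternates is /f/, which surfaces as [v] when adjacent to /m/.
The change voiceless → voiced matches the voicing of the following /m/, identifying this as voicing assimilation.
Place and manner are unchanged, so the assimilation is partial, not total.
Checking the remaining alternations: /f/ → [v] before /r/ (voiceless → voiced, matching voiced); /f/ → [v] before /l/ (voiceless → voiced, matching voiced) — only voicing changes, and always toward the following segment.
Since the segment that changes precedes the conditioning segment, the assimilation is regressive.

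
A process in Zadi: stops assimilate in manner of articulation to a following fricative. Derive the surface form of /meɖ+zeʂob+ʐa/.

[meʐzeʂoβʐa]

/ɖ/ is a voiced retroflex stop. The following trigger /z/ is a fricative, so /ɖ/ must become a fricative as well.
Changing only its manner to fricative gives [ʐ] — the voiced retroflex fricative.
The same rule applies at the second boundary: /b/ → [β] next to /ʐ/.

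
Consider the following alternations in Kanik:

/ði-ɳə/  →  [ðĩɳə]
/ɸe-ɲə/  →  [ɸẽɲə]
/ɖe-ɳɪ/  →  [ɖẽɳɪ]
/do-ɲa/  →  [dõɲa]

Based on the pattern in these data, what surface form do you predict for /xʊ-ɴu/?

The data show regressive nasality assimilation (vowel nasalisation): /i/ → [ĩ] before /ɳ/; /e/ → [ẽ] before /ɲ/; /e/ → [ẽ] before /ɳ/; /o/ → [õ] before /ɲ/ — a vowel is nasalised by an immediately following nasal consonant.
/ʊ/ sits next to the nasal /ɴ/ and is therefore nasalised to [ʊ̃].

[xʊ̃ɴu]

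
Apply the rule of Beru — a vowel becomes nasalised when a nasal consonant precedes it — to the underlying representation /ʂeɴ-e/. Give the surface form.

[ʂeɴẽ]

The vowel /e/ is adjacent to the preceding nasal /ɴ/, so it acquires [+nasal] and surfaces as [ẽ].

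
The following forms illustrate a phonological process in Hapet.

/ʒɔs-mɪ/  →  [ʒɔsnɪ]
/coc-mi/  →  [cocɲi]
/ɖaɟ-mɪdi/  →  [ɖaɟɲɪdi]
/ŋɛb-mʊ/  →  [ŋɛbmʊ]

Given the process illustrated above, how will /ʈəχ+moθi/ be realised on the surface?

[ʈəχɴoθi]

The data show progressive place assimilation: /m/ → [n] after /s/; /m/ → [ɲ] after /c/; /m/ → [ɲ] after /ɟ/. In each pair only place changes, matching the preceding consonant, while manner and voice stay constant.
No alternation appears in [ŋɛbmʊ]: there the adjacent consonants already agree in place (/m/ and /b/ are both bilabial), so this form is consistent with the same rule.
/m/ is a voiced bilabial nasal. The preceding trigger /χ/ is uvular, so /m/ must become uvular as well.
The voiced uvular nasal is [ɴ], so /m/ → [ɴ].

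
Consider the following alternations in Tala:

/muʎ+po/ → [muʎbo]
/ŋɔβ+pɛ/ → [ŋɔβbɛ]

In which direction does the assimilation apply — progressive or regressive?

progressive

The segment that alternates is /p/, which surfaces as [b] when adjacent to /ʎ/.
/p/ is voiceless while /ʎ/ is voiced; the output [b] is voiced, matching the trigger — so the feature that spreads is voicing.
The other alternating form patterns the same way: /p/ → [b] after /β/ (voiceless → voiced, matching voiced) — only voicing changes, and always toward the preceding segment.
Since the segment that changes follows the conditioning segment, the assimilation is progressive.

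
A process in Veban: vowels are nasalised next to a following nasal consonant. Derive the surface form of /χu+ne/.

The vowel /u/ is adjacent to the following nasal /n/, so it acquires [+nasal] and surfaces as [ũ].

[χũne]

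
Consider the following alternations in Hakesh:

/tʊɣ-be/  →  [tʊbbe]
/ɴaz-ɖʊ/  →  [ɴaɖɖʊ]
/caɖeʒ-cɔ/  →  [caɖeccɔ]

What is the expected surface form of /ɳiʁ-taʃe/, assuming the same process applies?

The data show regressive total assimilation (/ɣ/ → [b] before /b/; /z/ → [ɖ] before /ɖ/; /ʒ/ → [c] before /c/): in every case the target segment becomes identical to its following neighbour, copying more than a single feature.
/ʁ/ is the segment targeted by the rule; it sits immediately before /t/, so it assimilates completely and surfaces as [t].

[ɳittaʃe]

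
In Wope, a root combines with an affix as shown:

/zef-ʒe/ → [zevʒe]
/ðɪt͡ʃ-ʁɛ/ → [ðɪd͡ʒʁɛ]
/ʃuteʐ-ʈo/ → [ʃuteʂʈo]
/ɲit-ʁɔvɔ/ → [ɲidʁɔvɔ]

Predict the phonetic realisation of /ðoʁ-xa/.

The data show regressive voicing assimilation: /f/ → [v] before /ʒ/; /t͡ʃ/ → [d͡ʒ] before /ʁ/; /ʐ/ → [ʂ] before /ʈ/; /t/ → [d] before /ʁ/. In each pair only voicing changes, matching the following consonant, while place and manner stay constant.
/ʁ/ is a voiced uvular fricative. The following trigger /x/ is voiceless, so /ʁ/ must become voiceless as well.
A voiceless uvular fricative is [χ], so the surface segment is [χ].

[ðoχxa]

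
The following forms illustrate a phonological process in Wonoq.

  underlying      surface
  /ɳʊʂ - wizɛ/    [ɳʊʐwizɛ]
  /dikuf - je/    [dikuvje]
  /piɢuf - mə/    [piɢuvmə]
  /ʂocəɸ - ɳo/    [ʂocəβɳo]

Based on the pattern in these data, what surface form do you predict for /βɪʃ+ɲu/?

[βɪʒɲu]

The data show regressive voicing assimilation: /ʂ/ → [ʐ] before /w/; /f/ → [v] before /j/; /f/ → [v] before /m/; /ɸ/ → [β] before /ɳ/. In each pair only voicing changes, matching the following consonant, while place and manner stay constant.
The rule targets /ʃ/ (voiceless postalveolar fricative), which sits before the trigger /ɲ/ (voiced).
A voiced postalveolar fricative is [ʒ], so the surface segment is [ʒ].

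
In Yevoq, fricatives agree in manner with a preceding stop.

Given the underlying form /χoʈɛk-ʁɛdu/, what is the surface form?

[χoʈɛkɢɛdu]

The rule targets /ʁ/ (voiced uvular fricative), which sits after the trigger /k/ (stop).
A voiced uvular stop is [ɢ], so the surface segment is [ɢ].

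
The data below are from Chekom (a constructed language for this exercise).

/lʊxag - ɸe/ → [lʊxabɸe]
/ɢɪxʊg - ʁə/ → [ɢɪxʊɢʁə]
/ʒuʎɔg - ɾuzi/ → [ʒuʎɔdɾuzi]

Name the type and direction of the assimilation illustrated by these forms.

regressive place assimilation

The segment that alternates is /g/, which surfaces as [b] when adjacent to /ɸ/.
The change velar → bilabial matches the place of the following /ɸ/, identifying this as place assimilation.
Manner and voice are unchanged, so the assimilation is partial, not total.
Checking the remaining alternations: /g/ → [ɢ] before /ʁ/ (velar → uvular, matching uvular); /g/ → [d] before /ɾ/ (velar → alveolar, matching alveolar) — only place changes, and always toward the following segment.
The trigger is the following segment, so the direction is regressive (anticipatory).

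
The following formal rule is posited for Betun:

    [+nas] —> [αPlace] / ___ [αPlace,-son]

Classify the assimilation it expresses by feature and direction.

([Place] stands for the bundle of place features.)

regressive place assimilation

The shared variable α links the value of the place features (abbreviated [Place]) on the target to the same value on the neighbouring segment, so place is the feature that assimilates.
The conditioning segment sits to the right of the focus bar, meaning the trigger follows the segment that changes — regressive assimilation.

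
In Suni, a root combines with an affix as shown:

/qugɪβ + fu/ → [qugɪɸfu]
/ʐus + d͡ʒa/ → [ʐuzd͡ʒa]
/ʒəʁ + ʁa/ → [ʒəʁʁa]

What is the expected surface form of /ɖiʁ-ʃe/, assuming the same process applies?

[ɖiχʃe]

The data show regressive voicing assimilation: /β/ → [ɸ] before /f/; /s/ → [z] before /d͡ʒ/. In each pair only voicing changes, matching the following consonant, while place and manner stay constant.
Nothing changes in [ʒəʁʁa]: there the adjacent consonants already agree in voicing (/ʁ/ and /ʁ/ are both voiced), so this form is consistent with the same rule.
The rule targets /ʁ/ (voiced uvular fricative), which sits before the trigger /ʃ/ (voiceless).
Changing only its voicing to voiceless gives [χ] — the voiceless uvular fricative.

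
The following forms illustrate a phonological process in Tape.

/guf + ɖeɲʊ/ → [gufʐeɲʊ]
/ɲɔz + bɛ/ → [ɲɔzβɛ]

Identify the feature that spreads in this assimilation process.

manner

Comparing underlying and surface forms, /ɖ/ → [ʐ] is the alternation; the neighbouring /f/ is constant.
/ɖ/ is a stop while /f/ is a fricative; the output [ʐ] is a fricative, matching the trigger — so the feature that spreads is manner.
Checking the remaining alternation: /b/ → [β] after /z/ (stop → fricative, matching a fricative) — only manner changes, and always toward the preceding segment.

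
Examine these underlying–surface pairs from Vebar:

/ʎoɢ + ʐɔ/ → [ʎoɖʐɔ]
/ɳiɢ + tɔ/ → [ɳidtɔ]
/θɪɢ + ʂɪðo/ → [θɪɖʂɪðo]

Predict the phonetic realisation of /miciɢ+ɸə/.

[micibɸə]

The data show regressive place assimilation: /ɢ/ → [ɖ] before /ʐ/; /ɢ/ → [d] before /t/; /ɢ/ → [ɖ] before /ʂ/. In each pair only place changes, matching the following consonant, while manner and voice stay constant.
The rule targets /ɢ/ (voiced uvular stop), which sits before the trigger /ɸ/ (bilabial).
The voiced bilabial stop is [b], so /ɢ/ → [b].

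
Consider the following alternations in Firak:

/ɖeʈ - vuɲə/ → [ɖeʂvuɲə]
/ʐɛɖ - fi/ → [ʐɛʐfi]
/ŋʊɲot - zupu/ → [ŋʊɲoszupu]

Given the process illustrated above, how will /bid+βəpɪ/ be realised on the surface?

[bizβəpɪ]

The data show regressive manner assimilation: /ʈ/ → [ʂ] before /v/; /ɖ/ → [ʐ] before /f/; /t/ → [s] before /z/. In each pair only manner changes, matching the following consonant, while place and voice stay constant.
/d/ is a voiced alveolar stop. The following trigger /β/ is a fricative, so /d/ must become a fricative as well.
The voiced alveolar fricative is [z], so /d/ → [z].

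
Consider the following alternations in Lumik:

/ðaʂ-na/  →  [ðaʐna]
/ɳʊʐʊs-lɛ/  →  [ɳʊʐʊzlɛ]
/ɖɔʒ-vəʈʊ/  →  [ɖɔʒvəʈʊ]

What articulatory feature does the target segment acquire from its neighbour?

Underlying /ʂ/ is realised as [ʐ] next to /n/; /n/ itself does not change.
The change voiceless → voiced matches the voicing of the following /n/, identifying this as voicing assimilation.
The same holds elsewhere in the data: /s/ → [z] before /l/ (voiceless → voiced, matching voiced) — only voicing changes, and always toward the following segment.
Nothing changes in [ɖɔʒvəʈʊ]: there the adjacent consonants already agree in voicing (/ʒ/ and /v/ are both voiced), so this form is consistent with the same rule.

voicing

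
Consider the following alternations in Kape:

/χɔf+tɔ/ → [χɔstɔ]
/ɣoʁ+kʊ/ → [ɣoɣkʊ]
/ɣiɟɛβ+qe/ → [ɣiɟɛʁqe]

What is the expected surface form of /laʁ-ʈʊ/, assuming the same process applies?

[laʐʈʊ]

The data show regressive place assimilation: /f/ → [s] before /t/; /ʁ/ → [ɣ] before /k/; /β/ → [ʁ] before /q/. In each pair only place changes, matching the following consonant, while manner and voice stay constant.
The rule targets /ʁ/ (voiced uvular fricative), which sits before the trigger /ʈ/ (retroflex).
A voiced retroflex fricative is [ʐ], so the surface segment is [ʐ].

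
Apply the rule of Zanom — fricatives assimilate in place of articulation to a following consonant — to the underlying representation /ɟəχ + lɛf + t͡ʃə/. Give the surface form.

The rule targets /χ/ (voiceless uvular fricative), which sits before the trigger /l/ (alveolar).
The voiceless alveolar fricative is [s], so /χ/ → [s].
The same rule applies at the second boundary: /f/ → [ʃ] next to /t͡ʃ/.

[ɟəslɛʃt͡ʃə]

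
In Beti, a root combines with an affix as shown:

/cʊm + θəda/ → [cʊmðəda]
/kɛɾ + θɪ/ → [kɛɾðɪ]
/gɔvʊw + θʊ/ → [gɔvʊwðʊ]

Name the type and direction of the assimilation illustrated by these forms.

Comparing underlying and surface forms, /θ/ → [ð] is the alternation; the neighbouring /m/ is constant.
The change voiceless → voiced matches the voicing of the preceding /m/, identifying this as voicing assimilation.
Place and manner are unchanged, so the assimilation is partial, not total.
The other alternating forms pattern the same way: /θ/ → [ð] after /ɾ/ (voiceless → voiced, matching voiced); /θ/ → [ð] after /w/ (voiceless → voiced, matching voiced) — only voicing changes, and always toward the preceding segment.
The trigger is the preceding segment, so the direction is progressive (perseverative).

progressive voicing assimilation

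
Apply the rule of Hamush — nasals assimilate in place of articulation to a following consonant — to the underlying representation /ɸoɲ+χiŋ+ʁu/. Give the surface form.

[ɸoɴχiɴʁu]

/ɲ/ is a voiced palatal nasal. The following trigger /χ/ is uvular, so /ɲ/ must become uvular as well.
Changing only its place to uvular gives [ɴ] — the voiced uvular nasal.
At the second juncture, /ŋ/ likewise becomes [ɴ] adjacent to /ʁ/.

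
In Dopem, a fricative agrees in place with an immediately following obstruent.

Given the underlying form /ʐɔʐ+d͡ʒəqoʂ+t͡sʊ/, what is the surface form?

[ʐɔʒd͡ʒəqost͡sʊ]

/ʐ/ is a voiced retroflex fricative. The following trigger /d͡ʒ/ is postalveolar, so /ʐ/ must become postalveolar as well.
The voiced postalveolar fricative is [ʒ], so /ʐ/ → [ʒ].
At the second juncture, /ʂ/ likewise becomes [s] adjacent to /t͡s/.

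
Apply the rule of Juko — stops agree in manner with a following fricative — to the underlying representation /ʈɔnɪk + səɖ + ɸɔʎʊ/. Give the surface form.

[ʈɔnɪxsəʐɸɔʎʊ]

The rule targets /k/ (voiceless velar stop), which sits before the trigger /s/ (fricative).
Changing only its manner to fricative gives [x] — the voiceless velar fricative.
The same rule applies at the second boundary: /ɖ/ → [ʐ] next to /ɸ/.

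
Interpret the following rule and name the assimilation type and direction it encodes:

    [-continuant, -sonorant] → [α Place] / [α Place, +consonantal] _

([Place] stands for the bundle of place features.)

progressive place assimilation

The rule copies the place features (abbreviated [Place]) from the environment onto the target, so the assimilating feature is place.
Since the environment is written before the underscore, the trigger precedes the target; the direction is progressive.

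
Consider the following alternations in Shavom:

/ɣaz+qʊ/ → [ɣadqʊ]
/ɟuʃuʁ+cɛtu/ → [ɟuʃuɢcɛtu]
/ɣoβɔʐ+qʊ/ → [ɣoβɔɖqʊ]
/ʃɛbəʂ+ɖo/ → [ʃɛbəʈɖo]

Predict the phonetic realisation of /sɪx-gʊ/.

The data show regressive manner assimilation: /z/ → [d] before /q/; /ʁ/ → [ɢ] before /c/; /ʐ/ → [ɖ] before /q/; /ʂ/ → [ʈ] before /ɖ/. In each pair only manner changes, matching the following consonant, while place and voice stay constant.
/x/ is a voiceless velar fricative. The following trigger /g/ is a stop, so /x/ must become a stop as well.
The voiceless velar stop is [k], so /x/ → [k].

[sɪkgʊ]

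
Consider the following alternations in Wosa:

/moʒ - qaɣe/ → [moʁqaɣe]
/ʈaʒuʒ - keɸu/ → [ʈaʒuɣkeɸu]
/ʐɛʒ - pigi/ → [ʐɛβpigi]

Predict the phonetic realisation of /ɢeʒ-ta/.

The data show regressive place assimilation: /ʒ/ → [ʁ] before /q/; /ʒ/ → [ɣ] before /k/; /ʒ/ → [β] before /p/. In each pair only place changes, matching the following consonant, while manner and voice stay constant.
The rule targets /ʒ/ (voiced postalveolar fricative), which sits before the trigger /t/ (alveolar).
A voiced alveolar fricative is [z], so the surface segment is [z].

[ɢezta]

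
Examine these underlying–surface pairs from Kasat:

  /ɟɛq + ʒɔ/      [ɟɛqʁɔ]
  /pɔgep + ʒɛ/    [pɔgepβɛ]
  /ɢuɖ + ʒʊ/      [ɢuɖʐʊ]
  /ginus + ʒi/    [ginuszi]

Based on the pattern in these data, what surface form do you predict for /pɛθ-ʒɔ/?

[pɛθðɔ]

The data show progressive place assimilation: /ʒ/ → [ʁ] after /q/; /ʒ/ → [β] after /p/; /ʒ/ → [ʐ] after /ɖ/; /ʒ/ → [z] after /s/. In each pair only place changes, matching the preceding consonant, while manner and voice stay constant.
/ʒ/ is a voiced postalveolar fricative. The preceding trigger /θ/ is dental, so /ʒ/ must become dental as well.
The voiced dental fricative is [ð], so /ʒ/ → [ð].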